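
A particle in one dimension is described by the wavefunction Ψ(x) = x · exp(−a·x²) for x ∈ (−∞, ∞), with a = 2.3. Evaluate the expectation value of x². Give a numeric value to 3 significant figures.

⟨x²⟩ = ∫ x²·|Ψ|² dx / ∫|Ψ|² dx (integrals over the domain).
Expand each integrand as polynomial × e^(−2ax²) and use ∫x^(2j)·e^(−2ax²) dx = (2j−1)!!/(4a)^j · √(π/(2a)), odd powers → 0; here √(π/(2a)) = 0.82641.
State is unnormalized: ∫|Ψ|² dx = 0.089827, and ∫Ψ*·x²·Ψ dx = 0.029292, so ⟨x²⟩ = 0.029292 / 0.089827.
⟨x²⟩ = 0.32609.

0.326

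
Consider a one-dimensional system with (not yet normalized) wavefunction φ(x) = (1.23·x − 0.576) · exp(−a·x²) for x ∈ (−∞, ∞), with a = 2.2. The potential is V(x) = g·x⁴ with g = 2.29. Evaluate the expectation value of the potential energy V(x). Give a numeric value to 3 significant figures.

0.210

⟨V⟩ = ∫ V(x)·|φ|² dx / ∫|φ|² dx.
Expand each integrand as polynomial × e^(−2ax²) and use ∫x^(2j)·e^(−2ax²) dx = (2j−1)!!/(4a)^j · √(π/(2a)), odd powers → 0; here √(π/(2a)) = 0.84498.
State is unnormalized: ∫|φ|² dx = 0.42562, and ∫φ*·V(x)·φ dx = 0.089308, so ⟨V⟩ = 0.089308 / 0.42562.
⟨V⟩ = 0.20983.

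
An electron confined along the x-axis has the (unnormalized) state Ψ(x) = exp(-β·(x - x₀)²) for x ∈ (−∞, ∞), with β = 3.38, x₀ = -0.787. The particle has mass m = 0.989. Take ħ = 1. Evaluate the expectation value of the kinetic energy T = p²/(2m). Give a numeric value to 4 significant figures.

1.709

T = −(ħ²/2m) d²/dx², so ⟨T⟩ = −(ħ²/2m) ∫ Ψ*·Ψ'' dx / ∫|Ψ|² dx; with m = 0.989.
Gaussian moments (u = x − x₀): ∫u^(2j)·e^(−2βu²) du = (2j−1)!!/(4β)^j · √(π/(2β)), odd powers integrate to 0; here √(π/(2β)) = 0.68171. Derivatives: d/dx e^(−βu²) = −2βu·e^(−βu²), d²/dx² e^(−βu²) = (4β²u² − 2β)·e^(−βu²).
State is unnormalized: ∫|Ψ|² dx = 0.68171, and ∫Ψ*·(−ħ²/2m · Ψ'') dx = 1.1649, so ⟨T⟩ = 1.1649 / 0.68171.
⟨T⟩ = 1.7088.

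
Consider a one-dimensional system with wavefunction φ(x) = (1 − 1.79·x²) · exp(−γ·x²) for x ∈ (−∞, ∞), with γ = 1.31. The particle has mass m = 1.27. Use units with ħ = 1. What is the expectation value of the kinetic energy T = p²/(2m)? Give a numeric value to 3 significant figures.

1.93

T = −(ħ²/2m) d²/dx², so ⟨T⟩ = −(ħ²/2m) ∫ φ*·φ'' dx / ∫|φ|² dx; with m = 1.27.
Expand each integrand as polynomial × e^(−2γx²) and use ∫x^(2j)·e^(−2γx²) dx = (2j−1)!!/(4γ)^j · √(π/(2γ)), odd powers → 0; here √(π/(2γ)) = 1.0950. Differentiate with the product rule, d/dx e^(−γx²) = −2γx·e^(−γx²).
State is unnormalized: ∫|φ|² dx = 0.73024, and ∫φ*·(−ħ²/2m · φ'') dx = 1.4119, so ⟨T⟩ = 1.4119 / 0.73024.
⟨T⟩ = 1.9335.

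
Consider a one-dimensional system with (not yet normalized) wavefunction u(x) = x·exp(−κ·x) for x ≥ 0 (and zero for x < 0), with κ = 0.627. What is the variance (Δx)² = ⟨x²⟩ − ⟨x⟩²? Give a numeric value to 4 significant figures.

1.908

Compute ⟨x⟩ and ⟨x²⟩ separately, then (Δx)² = ⟨x²⟩ − ⟨x⟩².
Every integrand reduces to terms xʲ·e^(−2κx) on [0, ∞); use ∫₀^∞ xʲ·e^(−2κx) dx = j!/(2κ)^(j+1).
Normalization: ∫|u|² dx = 1.0142.
⟨x⟩ = 2.3923 and ⟨x²⟩ = 7.6311.
(Δx)² = 7.6311 − (2.3923)² = 1.9078.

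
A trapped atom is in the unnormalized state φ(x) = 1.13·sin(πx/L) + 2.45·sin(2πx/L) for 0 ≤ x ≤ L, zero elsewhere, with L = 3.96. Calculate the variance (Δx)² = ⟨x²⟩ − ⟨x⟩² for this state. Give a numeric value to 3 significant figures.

Compute ⟨x⟩ and ⟨x²⟩ separately, then (Δx)² = ⟨x²⟩ − ⟨x⟩².
On 0 ≤ x ≤ L (j ≠ l): ∫sin²(jπx/L) dx = L/2, ∫sin(jπx/L)·sin(lπx/L) dx = 0; diagonal moments ∫x·sin²(jπx/L) dx = L²/4, ∫x²·sin²(jπx/L) dx = L³·(1/6 − 1/(4j²π²)); cross terms ∫x·sin(jπx/L)·sin(lπx/L) dx = 0 for j + l even and −4jlL²/(π²(j² − l²)²) for j + l odd, ∫x²·sin(jπx/L)·sin(lπx/L) dx = (−1)^(j+l)·4jlL³/(π²(j² − l²)²); higher powers the same way via product-to-sum and parts.
Normalization: ∫|φ|² dx = 14.413.
⟨x⟩ = 1.4374 and ⟨x²⟩ = 2.7755.
(Δx)² = 2.7755 − (1.4374)² = 0.70930.

0.709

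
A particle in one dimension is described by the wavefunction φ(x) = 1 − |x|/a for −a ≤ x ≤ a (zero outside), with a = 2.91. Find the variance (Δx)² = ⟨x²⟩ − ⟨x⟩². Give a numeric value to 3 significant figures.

0.847

Compute ⟨x⟩ and ⟨x²⟩ separately, then (Δx)² = ⟨x²⟩ − ⟨x⟩².
φ is even, so ∫ over [−a, a] = 2∫₀ᵃ with φ = 1 − x/a there: ∫₀ᵃ (1 − x/a)² dx = a/3, ∫₀ᵃ x²(1 − x/a)² dx = a³/30, ∫₀ᵃ x⁴(1 − x/a)² dx = a⁵/105.
Normalization: ∫|φ|² dx = 1.9400.
⟨x⟩ = 0.0000 and ⟨x²⟩ = 0.84681.
(Δx)² = 0.84681 − (0.0000)² = 0.84681.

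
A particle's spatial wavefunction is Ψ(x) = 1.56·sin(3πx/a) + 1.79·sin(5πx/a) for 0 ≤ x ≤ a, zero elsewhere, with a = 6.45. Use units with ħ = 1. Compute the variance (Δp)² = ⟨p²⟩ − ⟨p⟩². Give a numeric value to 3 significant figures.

Compute ⟨p⟩ and ⟨p²⟩ separately; (Δp)² = ⟨p²⟩ − ⟨p⟩².
d²/dx² sin(jπx/a) = −(jπ/a)²·sin(jπx/a); on 0 ≤ x ≤ a, ∫sin²(jπx/a) dx = a/2 and ∫sin(jπx/a)·sin(lπx/a) dx = 0 for j ≠ l, so only diagonal terms survive in ∫|Ψ|² and ∫Ψ·Ψ″; ∫Ψ·Ψ′ dx = [Ψ²/2] between the walls = 0.
Normalization: ∫|Ψ|² dx = 18.182.
⟨p⟩ = 0.0000 and ⟨p²⟩ = 4.2924.
(Δp)² = 4.2924 − (0.0000)² = 4.2924.

4.29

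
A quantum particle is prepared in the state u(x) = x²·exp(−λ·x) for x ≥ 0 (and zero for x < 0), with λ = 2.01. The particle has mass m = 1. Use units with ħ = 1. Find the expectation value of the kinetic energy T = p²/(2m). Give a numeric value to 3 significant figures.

0.673

T = −(ħ²/2m) d²/dx², so ⟨T⟩ = −(ħ²/2m) ∫ u*·u'' dx / ∫|u|² dx; with m = 1.
Differentiate x²·exp(−λ·x) with the product rule; every integrand then reduces to terms xʲ·e^(−2λx) on [0, ∞), with ∫₀^∞ xʲ·e^(−2λx) dx = j!/(2λ)^(j+1).
State is unnormalized: ∫|u|² dx = 0.022860, and ∫u*·(−ħ²/2m · u'') dx = 0.015393, so ⟨T⟩ = 0.015393 / 0.022860.
⟨T⟩ = 0.67335.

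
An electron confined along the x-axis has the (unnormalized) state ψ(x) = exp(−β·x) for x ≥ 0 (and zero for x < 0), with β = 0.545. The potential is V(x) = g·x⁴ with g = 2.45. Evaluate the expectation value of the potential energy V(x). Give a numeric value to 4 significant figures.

41.66

⟨V⟩ = ∫ V(x)·|ψ|² dx / ∫|ψ|² dx.
Every integrand reduces to terms xʲ·e^(−2βx) on [0, ∞); use ∫₀^∞ xʲ·e^(−2βx) dx = j!/(2β)^(j+1).
State is unnormalized: ∫|ψ|² dx = 0.91743, and ∫ψ*·V(x)·ψ dx = 38.216, so ⟨V⟩ = 38.216 / 0.91743.
⟨V⟩ = 41.655.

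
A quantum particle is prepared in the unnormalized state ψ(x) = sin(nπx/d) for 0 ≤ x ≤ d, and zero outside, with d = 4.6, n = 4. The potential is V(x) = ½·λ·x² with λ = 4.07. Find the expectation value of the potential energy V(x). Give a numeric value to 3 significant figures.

14.2

⟨V⟩ = ∫ V(x)·|ψ|² dx / ∫|ψ|² dx.
With sin²θ = (1 − cos2θ)/2 on 0 ≤ x ≤ d: ∫sin²(nπx/d) dx = d/2, ∫x·sin²(nπx/d) dx = d²/4, ∫x²·sin²(nπx/d) dx = d³·(1/6 − 1/(4n²π²)); higher powers xᵏ the same way, integrating xᵏ·cos(2nπx/d) by parts.
State is unnormalized: ∫|ψ|² dx = 2.3000, and ∫ψ*·V(x)·ψ dx = 32.700, so ⟨V⟩ = 32.700 / 2.3000.
⟨V⟩ = 14.217.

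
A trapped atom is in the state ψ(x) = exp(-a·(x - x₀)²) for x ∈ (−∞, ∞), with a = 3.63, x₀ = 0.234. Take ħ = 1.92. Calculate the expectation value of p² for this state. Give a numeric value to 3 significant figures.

13.4

p² ψ = −ħ² d²ψ/dx²; ⟨p²⟩ = −ħ² ∫ ψ*·ψ'' dx / ∫|ψ|² dx.
Gaussian moments (u = x − x₀): ∫u^(2j)·e^(−2au²) du = (2j−1)!!/(4a)^j · √(π/(2a)), odd powers integrate to 0; here √(π/(2a)) = 0.65782. Derivatives: d/dx e^(−au²) = −2au·e^(−au²), d²/dx² e^(−au²) = (4a²u² − 2a)·e^(−au²).
State is unnormalized: ∫|ψ|² dx = 0.65782, and ∫ψ*·(−ħ² ψ'') dx = 8.8027, so ⟨p²⟩ = 8.8027 / 0.65782.
⟨p²⟩ = 13.382.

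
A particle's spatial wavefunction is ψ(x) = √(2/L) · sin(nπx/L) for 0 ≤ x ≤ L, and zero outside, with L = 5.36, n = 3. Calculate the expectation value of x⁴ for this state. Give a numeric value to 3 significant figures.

156.

⟨x⁴⟩ = ∫ x⁴·|ψ|² dx (integrals over the domain).
With sin²θ = (1 − cos2θ)/2 on 0 ≤ x ≤ L: ∫sin²(nπx/L) dx = L/2, ∫x·sin²(nπx/L) dx = L²/4, ∫x²·sin²(nπx/L) dx = L³·(1/6 − 1/(4n²π²)); higher powers xᵏ the same way, integrating xᵏ·cos(2nπx/L) by parts.
⟨x⁴⟩ = 155.94.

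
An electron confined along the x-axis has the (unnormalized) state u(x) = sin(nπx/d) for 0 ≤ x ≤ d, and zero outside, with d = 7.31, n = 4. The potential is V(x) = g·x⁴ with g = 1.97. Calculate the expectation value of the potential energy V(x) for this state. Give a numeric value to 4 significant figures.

1090.

⟨V⟩ = ∫ V(x)·|u|² dx / ∫|u|² dx.
With sin²θ = (1 − cos2θ)/2 on 0 ≤ x ≤ d: ∫sin²(nπx/d) dx = d/2, ∫x·sin²(nπx/d) dx = d²/4, ∫x²·sin²(nπx/d) dx = d³·(1/6 − 1/(4n²π²)); higher powers xᵏ the same way, integrating xᵏ·cos(2nπx/d) by parts.
State is unnormalized: ∫|u|² dx = 3.6550, and ∫u*·V(x)·u dx = 3983.0, so ⟨V⟩ = 3983.0 / 3.6550.
⟨V⟩ = 1089.8.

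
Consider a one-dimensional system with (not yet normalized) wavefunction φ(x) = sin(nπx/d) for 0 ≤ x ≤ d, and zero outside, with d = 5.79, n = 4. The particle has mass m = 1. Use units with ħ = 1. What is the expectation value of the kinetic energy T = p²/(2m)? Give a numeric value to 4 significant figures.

T = −(ħ²/2m) d²/dx², so ⟨T⟩ = −(ħ²/2m) ∫ φ*·φ'' dx / ∫|φ|² dx; with m = 1.
d/dx sin(nπx/d) = (nπ/d)·cos(nπx/d) and d²/dx² sin(nπx/d) = −(nπ/d)²·sin(nπx/d); on 0 ≤ x ≤ d, ∫sin²(nπx/d) dx = d/2 and ∫sin(nπx/d)·cos(nπx/d) dx = 0.
State is unnormalized: ∫|φ|² dx = 2.8950, and ∫φ*·(−ħ²/2m · φ'') dx = 6.8184, so ⟨T⟩ = 6.8184 / 2.8950.
⟨T⟩ = 2.3552.

2.355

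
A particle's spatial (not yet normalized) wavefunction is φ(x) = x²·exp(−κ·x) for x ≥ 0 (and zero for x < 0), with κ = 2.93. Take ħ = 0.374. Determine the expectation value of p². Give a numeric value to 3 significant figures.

0.400

p² φ = −ħ² d²φ/dx²; ⟨p²⟩ = −ħ² ∫ φ*·φ'' dx / ∫|φ|² dx.
Differentiate x²·exp(−κ·x) with the product rule; every integrand then reduces to terms xʲ·e^(−2κx) on [0, ∞), with ∫₀^∞ xʲ·e^(−2κx) dx = j!/(2κ)^(j+1).
State is unnormalized: ∫|φ|² dx = 0.0034731, and ∫φ*·(−ħ² φ'') dx = 0.0013902, so ⟨p²⟩ = 0.0013902 / 0.0034731.
⟨p²⟩ = 0.40027.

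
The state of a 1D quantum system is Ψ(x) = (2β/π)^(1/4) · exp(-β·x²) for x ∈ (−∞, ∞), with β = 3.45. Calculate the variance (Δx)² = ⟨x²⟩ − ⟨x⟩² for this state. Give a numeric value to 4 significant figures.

0.07246

Compute ⟨x⟩ and ⟨x²⟩ separately, then (Δx)² = ⟨x²⟩ − ⟨x⟩².
Gaussian moments: ∫x^(2j)·e^(−2βx²) dx = (2j−1)!!/(4β)^j · √(π/(2β)), odd powers integrate to 0; here √(π/(2β)) = 0.67476.
⟨x⟩ = 0.0000 and ⟨x²⟩ = 0.072464.
(Δx)² = 0.072464 − (0.0000)² = 0.072464.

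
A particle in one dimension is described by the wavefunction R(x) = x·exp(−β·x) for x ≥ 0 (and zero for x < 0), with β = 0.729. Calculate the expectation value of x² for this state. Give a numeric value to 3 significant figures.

⟨x²⟩ = ∫ x²·|R|² dx / ∫|R|² dx (integrals over the domain).
Every integrand reduces to terms xʲ·e^(−2βx) on [0, ∞); use ∫₀^∞ xʲ·e^(−2βx) dx = j!/(2β)^(j+1).
State is unnormalized: ∫|R|² dx = 0.64529, and ∫R*·x²·R dx = 3.6427, so ⟨x²⟩ = 3.6427 / 0.64529.
⟨x²⟩ = 5.6450.

5.65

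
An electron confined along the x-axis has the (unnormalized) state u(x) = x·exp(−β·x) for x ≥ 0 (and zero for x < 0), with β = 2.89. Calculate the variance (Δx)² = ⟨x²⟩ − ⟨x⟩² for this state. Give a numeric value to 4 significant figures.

0.08980

Compute ⟨x⟩ and ⟨x²⟩ separately, then (Δx)² = ⟨x²⟩ − ⟨x⟩².
Every integrand reduces to terms xʲ·e^(−2βx) on [0, ∞); use ∫₀^∞ xʲ·e^(−2βx) dx = j!/(2β)^(j+1).
Normalization: ∫|u|² dx = 0.010357.
⟨x⟩ = 0.51903 and ⟨x²⟩ = 0.35919.
(Δx)² = 0.35919 − (0.51903)² = 0.089798.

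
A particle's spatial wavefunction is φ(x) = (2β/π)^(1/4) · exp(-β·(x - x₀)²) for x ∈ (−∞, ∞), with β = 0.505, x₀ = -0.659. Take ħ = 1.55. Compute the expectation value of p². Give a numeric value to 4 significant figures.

p² φ = −ħ² d²φ/dx²; ⟨p²⟩ = −ħ² ∫ φ*·φ'' dx.
Gaussian moments (u = x − x₀): ∫u^(2j)·e^(−2βu²) du = (2j−1)!!/(4β)^j · √(π/(2β)), odd powers integrate to 0; here √(π/(2β)) = 1.7637. Derivatives: d/dx e^(−βu²) = −2βu·e^(−βu²), d²/dx² e^(−βu²) = (4β²u² − 2β)·e^(−βu²).
⟨p²⟩ = 1.2133.

1.213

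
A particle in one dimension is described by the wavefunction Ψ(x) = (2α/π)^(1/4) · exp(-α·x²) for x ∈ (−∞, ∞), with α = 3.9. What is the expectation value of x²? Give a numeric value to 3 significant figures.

⟨x²⟩ = ∫ x²·|Ψ|² dx (integrals over the domain).
Gaussian moments: ∫x^(2j)·e^(−2αx²) dx = (2j−1)!!/(4α)^j · √(π/(2α)), odd powers integrate to 0; here √(π/(2α)) = 0.63464.
⟨x²⟩ = 0.064103.

0.0641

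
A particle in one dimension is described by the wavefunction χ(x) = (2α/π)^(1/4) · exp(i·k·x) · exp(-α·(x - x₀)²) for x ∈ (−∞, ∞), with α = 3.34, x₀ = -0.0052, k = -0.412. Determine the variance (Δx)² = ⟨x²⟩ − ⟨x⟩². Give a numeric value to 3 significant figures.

Compute ⟨x⟩ and ⟨x²⟩ separately, then (Δx)² = ⟨x²⟩ − ⟨x⟩².
Gaussian moments (u = x − x₀): ∫u^(2j)·e^(−2αu²) du = (2j−1)!!/(4α)^j · √(π/(2α)), odd powers integrate to 0; here √(π/(2α)) = 0.68578.
⟨x⟩ = -0.0052000 and ⟨x²⟩ = 0.074877.
(Δx)² = 0.074877 − (-0.0052000)² = 0.074850.

0.0749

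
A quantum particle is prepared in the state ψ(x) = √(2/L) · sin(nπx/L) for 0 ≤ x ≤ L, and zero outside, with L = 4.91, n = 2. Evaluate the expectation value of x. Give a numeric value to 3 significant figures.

⟨x⟩ = ∫ x·|ψ|² dx (integrals over the domain).
With sin²θ = (1 − cos2θ)/2 on 0 ≤ x ≤ L: ∫sin²(nπx/L) dx = L/2, ∫x·sin²(nπx/L) dx = L²/4, ∫x²·sin²(nπx/L) dx = L³·(1/6 − 1/(4n²π²)); higher powers xᵏ the same way, integrating xᵏ·cos(2nπx/L) by parts.
⟨x⟩ = 2.4550.

2.46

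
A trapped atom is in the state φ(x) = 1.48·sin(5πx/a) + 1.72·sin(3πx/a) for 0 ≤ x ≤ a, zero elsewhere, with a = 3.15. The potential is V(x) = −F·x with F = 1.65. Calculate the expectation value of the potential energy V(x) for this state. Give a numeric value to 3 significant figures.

⟨V⟩ = ∫ V(x)·|φ|² dx / ∫|φ|² dx.
On 0 ≤ x ≤ a (j ≠ l): ∫sin²(jπx/a) dx = a/2, ∫sin(jπx/a)·sin(lπx/a) dx = 0; diagonal moments ∫x·sin²(jπx/a) dx = a²/4, ∫x²·sin²(jπx/a) dx = a³·(1/6 − 1/(4j²π²)); cross terms ∫x·sin(jπx/a)·sin(lπx/a) dx = 0 for j + l even and −4jla²/(π²(j² − l²)²) for j + l odd, ∫x²·sin(jπx/a)·sin(lπx/a) dx = (−1)^(j+l)·4jla³/(π²(j² − l²)²); higher powers the same way via product-to-sum and parts.
State is unnormalized: ∫|φ|² dx = 8.1094, and ∫φ*·V(x)·φ dx = -21.074, so ⟨V⟩ = -21.074 / 8.1094.
⟨V⟩ = -2.5988.

-2.60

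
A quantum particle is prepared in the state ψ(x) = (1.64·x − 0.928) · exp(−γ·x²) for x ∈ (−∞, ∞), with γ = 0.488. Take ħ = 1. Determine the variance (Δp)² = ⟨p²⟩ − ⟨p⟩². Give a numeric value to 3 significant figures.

Compute ⟨p⟩ and ⟨p²⟩ separately; (Δp)² = ⟨p²⟩ − ⟨p⟩².
Expand each integrand as polynomial × e^(−2γx²) and use ∫x^(2j)·e^(−2γx²) dx = (2j−1)!!/(4γ)^j · √(π/(2γ)), odd powers → 0; here √(π/(2γ)) = 1.7941. Differentiate with the product rule, d/dx e^(−γx²) = −2γx·e^(−γx²).
Normalization: ∫|ψ|² dx = 4.0171.
⟨p⟩ = 0.0000 and ⟨p²⟩ = 1.0886.
(Δp)² = 1.0886 − (0.0000)² = 1.0886.

1.09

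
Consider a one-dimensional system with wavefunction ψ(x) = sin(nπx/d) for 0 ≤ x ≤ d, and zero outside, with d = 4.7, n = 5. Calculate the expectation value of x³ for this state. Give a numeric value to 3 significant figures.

25.6

⟨x³⟩ = ∫ x³·|ψ|² dx / ∫|ψ|² dx (integrals over the domain).
With sin²θ = (1 − cos2θ)/2 on 0 ≤ x ≤ d: ∫sin²(nπx/d) dx = d/2, ∫x·sin²(nπx/d) dx = d²/4, ∫x²·sin²(nπx/d) dx = d³·(1/6 − 1/(4n²π²)); higher powers xᵏ the same way, integrating xᵏ·cos(2nπx/d) by parts.
State is unnormalized: ∫|ψ|² dx = 2.3500, and ∫ψ*·x³·ψ dx = 60.254, so ⟨x³⟩ = 60.254 / 2.3500.
⟨x³⟩ = 25.640.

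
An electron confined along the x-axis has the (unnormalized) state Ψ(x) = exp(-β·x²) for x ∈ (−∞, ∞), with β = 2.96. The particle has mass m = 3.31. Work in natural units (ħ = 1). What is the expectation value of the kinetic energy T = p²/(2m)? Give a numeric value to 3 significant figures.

0.447

T = −(ħ²/2m) d²/dx², so ⟨T⟩ = −(ħ²/2m) ∫ Ψ*·Ψ'' dx / ∫|Ψ|² dx; with m = 3.31.
Gaussian moments: ∫x^(2j)·e^(−2βx²) dx = (2j−1)!!/(4β)^j · √(π/(2β)), odd powers integrate to 0; here √(π/(2β)) = 0.72847. Derivatives: d/dx e^(−βx²) = −2βx·e^(−βx²), d²/dx² e^(−βx²) = (4β²x² − 2β)·e^(−βx²).
State is unnormalized: ∫|Ψ|² dx = 0.72847, and ∫Ψ*·(−ħ²/2m · Ψ'') dx = 0.32572, so ⟨T⟩ = 0.32572 / 0.72847.
⟨T⟩ = 0.44713.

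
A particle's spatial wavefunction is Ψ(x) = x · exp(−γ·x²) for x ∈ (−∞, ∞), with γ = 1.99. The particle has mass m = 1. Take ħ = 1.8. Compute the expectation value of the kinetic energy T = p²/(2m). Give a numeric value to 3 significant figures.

9.67

T = −(ħ²/2m) d²/dx², so ⟨T⟩ = −(ħ²/2m) ∫ Ψ*·Ψ'' dx / ∫|Ψ|² dx; with m = 1.
Expand each integrand as polynomial × e^(−2γx²) and use ∫x^(2j)·e^(−2γx²) dx = (2j−1)!!/(4γ)^j · √(π/(2γ)), odd powers → 0; here √(π/(2γ)) = 0.88845. Differentiate with the product rule, d/dx e^(−γx²) = −2γx·e^(−γx²).
State is unnormalized: ∫|Ψ|² dx = 0.11161, and ∫Ψ*·(−ħ²/2m · Ψ'') dx = 1.0795, so ⟨T⟩ = 1.0795 / 0.11161.
⟨T⟩ = 9.6714.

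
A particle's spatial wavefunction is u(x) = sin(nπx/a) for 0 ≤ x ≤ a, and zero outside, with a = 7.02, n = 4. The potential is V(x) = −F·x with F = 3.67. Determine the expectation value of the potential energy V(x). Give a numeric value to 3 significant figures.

-12.9

⟨V⟩ = ∫ V(x)·|u|² dx / ∫|u|² dx.
With sin²θ = (1 − cos2θ)/2 on 0 ≤ x ≤ a: ∫sin²(nπx/a) dx = a/2, ∫x·sin²(nπx/a) dx = a²/4, ∫x²·sin²(nπx/a) dx = a³·(1/6 − 1/(4n²π²)); higher powers xᵏ the same way, integrating xᵏ·cos(2nπx/a) by parts.
State is unnormalized: ∫|u|² dx = 3.5100, and ∫u*·V(x)·u dx = -45.215, so ⟨V⟩ = -45.215 / 3.5100.
⟨V⟩ = -12.882.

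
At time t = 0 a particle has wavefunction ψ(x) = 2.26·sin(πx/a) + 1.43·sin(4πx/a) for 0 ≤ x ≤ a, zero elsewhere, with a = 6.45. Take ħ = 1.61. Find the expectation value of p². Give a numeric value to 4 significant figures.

p² ψ = −ħ² d²ψ/dx²; ⟨p²⟩ = −ħ² ∫ ψ*·ψ'' dx / ∫|ψ|² dx.
d²/dx² sin(jπx/a) = −(jπ/a)²·sin(jπx/a); on 0 ≤ x ≤ a, ∫sin²(jπx/a) dx = a/2 and ∫sin(jπx/a)·sin(lπx/a) dx = 0 for j ≠ l, so only diagonal terms survive in ∫|ψ|² and ∫ψ·ψ″; ∫ψ·ψ′ dx = [ψ²/2] between the walls = 0.
State is unnormalized: ∫|ψ|² dx = 23.067, and ∫ψ*·(−ħ² ψ'') dx = 75.016, so ⟨p²⟩ = 75.016 / 23.067.
⟨p²⟩ = 3.2521.

3.252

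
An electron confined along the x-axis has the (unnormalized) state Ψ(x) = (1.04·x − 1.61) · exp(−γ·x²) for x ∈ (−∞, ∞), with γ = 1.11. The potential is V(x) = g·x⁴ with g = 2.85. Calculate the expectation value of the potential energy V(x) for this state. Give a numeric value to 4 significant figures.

0.5827

⟨V⟩ = ∫ V(x)·|Ψ|² dx / ∫|Ψ|² dx.
Expand each integrand as polynomial × e^(−2γx²) and use ∫x^(2j)·e^(−2γx²) dx = (2j−1)!!/(4γ)^j · √(π/(2γ)), odd powers → 0; here √(π/(2γ)) = 1.1896.
State is unnormalized: ∫|Ψ|² dx = 3.3733, and ∫Ψ*·V(x)·Ψ dx = 1.9658, so ⟨V⟩ = 1.9658 / 3.3733.
⟨V⟩ = 0.58274.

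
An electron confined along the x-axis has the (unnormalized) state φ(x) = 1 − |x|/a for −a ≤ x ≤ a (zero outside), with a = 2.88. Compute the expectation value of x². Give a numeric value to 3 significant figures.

0.829

⟨x²⟩ = ∫ x²·|φ|² dx / ∫|φ|² dx (integrals over the domain).
φ is even, so ∫ over [−a, a] = 2∫₀ᵃ with φ = 1 − x/a there: ∫₀ᵃ (1 − x/a)² dx = a/3, ∫₀ᵃ x²(1 − x/a)² dx = a³/30, ∫₀ᵃ x⁴(1 − x/a)² dx = a⁵/105.
State is unnormalized: ∫|φ|² dx = 1.9200, and ∫φ*·x²·φ dx = 1.5925, so ⟨x²⟩ = 1.5925 / 1.9200.
⟨x²⟩ = 0.82944.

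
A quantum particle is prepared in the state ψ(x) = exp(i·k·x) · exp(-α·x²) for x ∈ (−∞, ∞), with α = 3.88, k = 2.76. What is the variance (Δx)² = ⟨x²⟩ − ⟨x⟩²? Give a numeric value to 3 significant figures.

Compute ⟨x⟩ and ⟨x²⟩ separately, then (Δx)² = ⟨x²⟩ − ⟨x⟩².
Gaussian moments: ∫x^(2j)·e^(−2αx²) dx = (2j−1)!!/(4α)^j · √(π/(2α)), odd powers integrate to 0; here √(π/(2α)) = 0.63627.
Normalization: ∫|ψ|² dx = 0.63627.
⟨x⟩ = 0.0000 and ⟨x²⟩ = 0.064433.
(Δx)² = 0.064433 − (0.0000)² = 0.064433.

0.0644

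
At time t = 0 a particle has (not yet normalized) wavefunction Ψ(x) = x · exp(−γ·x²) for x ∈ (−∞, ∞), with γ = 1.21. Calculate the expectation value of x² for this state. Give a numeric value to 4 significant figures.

⟨x²⟩ = ∫ x²·|Ψ|² dx / ∫|Ψ|² dx (integrals over the domain).
Expand each integrand as polynomial × e^(−2γx²) and use ∫x^(2j)·e^(−2γx²) dx = (2j−1)!!/(4γ)^j · √(π/(2γ)), odd powers → 0; here √(π/(2γ)) = 1.1394.
State is unnormalized: ∫|Ψ|² dx = 0.23541, and ∫Ψ*·x²·Ψ dx = 0.14591, so ⟨x²⟩ = 0.14591 / 0.23541.
⟨x²⟩ = 0.61983.

0.6198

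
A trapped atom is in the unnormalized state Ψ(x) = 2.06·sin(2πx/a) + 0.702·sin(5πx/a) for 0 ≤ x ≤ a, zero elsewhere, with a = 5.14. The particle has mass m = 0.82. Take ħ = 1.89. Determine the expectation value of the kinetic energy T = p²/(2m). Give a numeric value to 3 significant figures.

T = −(ħ²/2m) d²/dx², so ⟨T⟩ = −(ħ²/2m) ∫ Ψ*·Ψ'' dx / ∫|Ψ|² dx; with m = 0.82.
d²/dx² sin(jπx/a) = −(jπ/a)²·sin(jπx/a); on 0 ≤ x ≤ a, ∫sin²(jπx/a) dx = a/2 and ∫sin(jπx/a)·sin(lπx/a) dx = 0 for j ≠ l, so only diagonal terms survive in ∫|Ψ|² and ∫Ψ·Ψ″; ∫Ψ·Ψ′ dx = [Ψ²/2] between the walls = 0.
State is unnormalized: ∫|Ψ|² dx = 12.173, and ∫Ψ*·(−ħ²/2m · Ψ'') dx = 61.259, so ⟨T⟩ = 61.259 / 12.173.
⟨T⟩ = 5.0326.

5.03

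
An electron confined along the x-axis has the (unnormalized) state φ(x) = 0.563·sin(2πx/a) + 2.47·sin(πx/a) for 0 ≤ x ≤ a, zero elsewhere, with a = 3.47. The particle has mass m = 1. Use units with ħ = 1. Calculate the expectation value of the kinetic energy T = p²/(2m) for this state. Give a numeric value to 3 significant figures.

T = −(ħ²/2m) d²/dx², so ⟨T⟩ = −(ħ²/2m) ∫ φ*·φ'' dx / ∫|φ|² dx; with m = 1.
d²/dx² sin(jπx/a) = −(jπ/a)²·sin(jπx/a); on 0 ≤ x ≤ a, ∫sin²(jπx/a) dx = a/2 and ∫sin(jπx/a)·sin(lπx/a) dx = 0 for j ≠ l, so only diagonal terms survive in ∫|φ|² and ∫φ·φ″; ∫φ·φ′ dx = [φ²/2] between the walls = 0.
State is unnormalized: ∫|φ|² dx = 11.135, and ∫φ*·(−ħ²/2m · φ'') dx = 5.2397, so ⟨T⟩ = 5.2397 / 11.135.
⟨T⟩ = 0.47056.

0.471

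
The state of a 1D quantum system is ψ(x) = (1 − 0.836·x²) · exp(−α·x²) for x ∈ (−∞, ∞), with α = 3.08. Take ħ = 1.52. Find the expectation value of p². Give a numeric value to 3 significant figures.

p² ψ = −ħ² d²ψ/dx²; ⟨p²⟩ = −ħ² ∫ ψ*·ψ'' dx / ∫|ψ|² dx.
Expand each integrand as polynomial × e^(−2αx²) and use ∫x^(2j)·e^(−2αx²) dx = (2j−1)!!/(4α)^j · √(π/(2α)), odd powers → 0; here √(π/(2α)) = 0.71414. Differentiate with the product rule, d/dx e^(−αx²) = −2αx·e^(−αx²).
State is unnormalized: ∫|ψ|² dx = 0.62709, and ∫ψ*·(−ħ² ψ'') dx = 5.9353, so ⟨p²⟩ = 5.9353 / 0.62709.
⟨p²⟩ = 9.4649.

9.46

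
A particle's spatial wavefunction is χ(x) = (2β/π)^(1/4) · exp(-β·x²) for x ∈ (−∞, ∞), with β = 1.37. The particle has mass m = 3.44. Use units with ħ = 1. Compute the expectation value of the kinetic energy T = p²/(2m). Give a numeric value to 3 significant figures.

T = −(ħ²/2m) d²/dx², so ⟨T⟩ = −(ħ²/2m) ∫ χ*·χ'' dx; with m = 3.44.
Gaussian moments: ∫x^(2j)·e^(−2βx²) dx = (2j−1)!!/(4β)^j · √(π/(2β)), odd powers integrate to 0; here √(π/(2β)) = 1.0708. Derivatives: d/dx e^(−βx²) = −2βx·e^(−βx²), d²/dx² e^(−βx²) = (4β²x² − 2β)·e^(−βx²).
⟨T⟩ = 0.19913.

0.199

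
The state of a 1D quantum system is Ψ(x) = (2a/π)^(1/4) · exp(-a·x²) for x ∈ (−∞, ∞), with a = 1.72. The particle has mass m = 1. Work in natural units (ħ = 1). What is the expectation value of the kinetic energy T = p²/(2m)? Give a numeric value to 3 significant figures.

T = −(ħ²/2m) d²/dx², so ⟨T⟩ = −(ħ²/2m) ∫ Ψ*·Ψ'' dx; with m = 1.
Gaussian moments: ∫x^(2j)·e^(−2ax²) dx = (2j−1)!!/(4a)^j · √(π/(2a)), odd powers integrate to 0; here √(π/(2a)) = 0.95564. Derivatives: d/dx e^(−ax²) = −2ax·e^(−ax²), d²/dx² e^(−ax²) = (4a²x² − 2a)·e^(−ax²).
⟨T⟩ = 0.86000.

0.860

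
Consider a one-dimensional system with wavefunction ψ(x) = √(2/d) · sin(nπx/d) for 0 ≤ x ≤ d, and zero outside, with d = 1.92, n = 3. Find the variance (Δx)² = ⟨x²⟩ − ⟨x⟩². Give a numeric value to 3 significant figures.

0.286

Compute ⟨x⟩ and ⟨x²⟩ separately, then (Δx)² = ⟨x²⟩ − ⟨x⟩².
With sin²θ = (1 − cos2θ)/2 on 0 ≤ x ≤ d: ∫sin²(nπx/d) dx = d/2, ∫x·sin²(nπx/d) dx = d²/4, ∫x²·sin²(nπx/d) dx = d³·(1/6 − 1/(4n²π²)); higher powers xᵏ the same way, integrating xᵏ·cos(2nπx/d) by parts.
⟨x⟩ = 0.96000 and ⟨x²⟩ = 1.2080.
(Δx)² = 1.2080 − (0.96000)² = 0.28645.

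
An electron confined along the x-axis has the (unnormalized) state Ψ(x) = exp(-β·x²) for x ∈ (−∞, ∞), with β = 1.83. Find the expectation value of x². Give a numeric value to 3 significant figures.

0.137

⟨x²⟩ = ∫ x²·|Ψ|² dx / ∫|Ψ|² dx (integrals over the domain).
Gaussian moments: ∫x^(2j)·e^(−2βx²) dx = (2j−1)!!/(4β)^j · √(π/(2β)), odd powers integrate to 0; here √(π/(2β)) = 0.92648.
State is unnormalized: ∫|Ψ|² dx = 0.92648, and ∫Ψ*·x²·Ψ dx = 0.12657, so ⟨x²⟩ = 0.12657 / 0.92648.
⟨x²⟩ = 0.13661.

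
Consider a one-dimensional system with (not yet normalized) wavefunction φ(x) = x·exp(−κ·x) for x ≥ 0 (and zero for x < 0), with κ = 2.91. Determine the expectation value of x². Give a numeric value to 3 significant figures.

0.354

⟨x²⟩ = ∫ x²·|φ|² dx / ∫|φ|² dx (integrals over the domain).
Every integrand reduces to terms xʲ·e^(−2κx) on [0, ∞); use ∫₀^∞ xʲ·e^(−2κx) dx = j!/(2κ)^(j+1).
State is unnormalized: ∫|φ|² dx = 0.010145, and ∫φ*·x²·φ dx = 0.0035942, so ⟨x²⟩ = 0.0035942 / 0.010145.
⟨x²⟩ = 0.35427.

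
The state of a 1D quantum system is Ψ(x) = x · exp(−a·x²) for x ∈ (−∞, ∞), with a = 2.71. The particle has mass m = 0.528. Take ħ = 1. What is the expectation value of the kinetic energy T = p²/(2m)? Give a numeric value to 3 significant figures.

T = −(ħ²/2m) d²/dx², so ⟨T⟩ = −(ħ²/2m) ∫ Ψ*·Ψ'' dx / ∫|Ψ|² dx; with m = 0.528.
Expand each integrand as polynomial × e^(−2ax²) and use ∫x^(2j)·e^(−2ax²) dx = (2j−1)!!/(4a)^j · √(π/(2a)), odd powers → 0; here √(π/(2a)) = 0.76133. Differentiate with the product rule, d/dx e^(−ax²) = −2ax·e^(−ax²).
State is unnormalized: ∫|Ψ|² dx = 0.070234, and ∫Ψ*·(−ħ²/2m · Ψ'') dx = 0.54072, so ⟨T⟩ = 0.54072 / 0.070234.
⟨T⟩ = 7.6989.

7.70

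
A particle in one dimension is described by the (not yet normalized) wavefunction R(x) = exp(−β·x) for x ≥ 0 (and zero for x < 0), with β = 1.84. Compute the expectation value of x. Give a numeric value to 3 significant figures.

0.272

⟨x⟩ = ∫ x·|R|² dx / ∫|R|² dx (integrals over the domain).
Every integrand reduces to terms xʲ·e^(−2βx) on [0, ∞); use ∫₀^∞ xʲ·e^(−2βx) dx = j!/(2β)^(j+1).
State is unnormalized: ∫|R|² dx = 0.27174, and ∫R*·x·R dx = 0.073842, so ⟨x⟩ = 0.073842 / 0.27174.
⟨x⟩ = 0.27174.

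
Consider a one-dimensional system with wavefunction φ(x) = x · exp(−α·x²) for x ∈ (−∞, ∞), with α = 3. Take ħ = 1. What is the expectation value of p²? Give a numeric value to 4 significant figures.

9.000

p² φ = −ħ² d²φ/dx²; ⟨p²⟩ = −ħ² ∫ φ*·φ'' dx / ∫|φ|² dx.
Expand each integrand as polynomial × e^(−2αx²) and use ∫x^(2j)·e^(−2αx²) dx = (2j−1)!!/(4α)^j · √(π/(2α)), odd powers → 0; here √(π/(2α)) = 0.72360. Differentiate with the product rule, d/dx e^(−αx²) = −2αx·e^(−αx²).
State is unnormalized: ∫|φ|² dx = 0.060300, and ∫φ*·(−ħ² φ'') dx = 0.54270, so ⟨p²⟩ = 0.54270 / 0.060300.
⟨p²⟩ = 9.0000.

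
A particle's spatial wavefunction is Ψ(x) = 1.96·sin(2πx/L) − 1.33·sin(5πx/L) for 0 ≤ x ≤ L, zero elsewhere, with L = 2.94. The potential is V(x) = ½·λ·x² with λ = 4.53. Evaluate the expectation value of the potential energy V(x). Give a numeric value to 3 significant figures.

⟨V⟩ = ∫ V(x)·|Ψ|² dx / ∫|Ψ|² dx.
On 0 ≤ x ≤ L (j ≠ l): ∫sin²(jπx/L) dx = L/2, ∫sin(jπx/L)·sin(lπx/L) dx = 0; diagonal moments ∫x·sin²(jπx/L) dx = L²/4, ∫x²·sin²(jπx/L) dx = L³·(1/6 − 1/(4j²π²)); cross terms ∫x·sin(jπx/L)·sin(lπx/L) dx = 0 for j + l even and −4jlL²/(π²(j² − l²)²) for j + l odd, ∫x²·sin(jπx/L)·sin(lπx/L) dx = (−1)^(j+l)·4jlL³/(π²(j² − l²)²); higher powers the same way via product-to-sum and parts.
State is unnormalized: ∫|Ψ|² dx = 8.2474, and ∫Ψ*·V(x)·Ψ dx = 55.077, so ⟨V⟩ = 55.077 / 8.2474.
⟨V⟩ = 6.6780.

6.68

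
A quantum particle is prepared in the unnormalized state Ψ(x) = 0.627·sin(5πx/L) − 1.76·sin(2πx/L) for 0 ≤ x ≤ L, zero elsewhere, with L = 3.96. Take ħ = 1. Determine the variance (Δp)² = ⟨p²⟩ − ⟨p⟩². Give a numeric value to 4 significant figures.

4.006

Compute ⟨p⟩ and ⟨p²⟩ separately; (Δp)² = ⟨p²⟩ − ⟨p⟩².
d²/dx² sin(jπx/L) = −(jπ/L)²·sin(jπx/L); on 0 ≤ x ≤ L, ∫sin²(jπx/L) dx = L/2 and ∫sin(jπx/L)·sin(lπx/L) dx = 0 for j ≠ l, so only diagonal terms survive in ∫|Ψ|² and ∫Ψ·Ψ″; ∫Ψ·Ψ′ dx = [Ψ²/2] between the walls = 0.
Normalization: ∫|Ψ|² dx = 6.9116.
⟨p⟩ = 0.0000 and ⟨p²⟩ = 4.0060.
(Δp)² = 4.0060 − (0.0000)² = 4.0060.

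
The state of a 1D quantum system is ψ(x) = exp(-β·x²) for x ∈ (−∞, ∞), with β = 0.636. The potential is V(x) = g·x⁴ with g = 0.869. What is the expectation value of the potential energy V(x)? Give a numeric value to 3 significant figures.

0.403

⟨V⟩ = ∫ V(x)·|ψ|² dx / ∫|ψ|² dx.
Gaussian moments: ∫x^(2j)·e^(−2βx²) dx = (2j−1)!!/(4β)^j · √(π/(2β)), odd powers integrate to 0; here √(π/(2β)) = 1.5716.
State is unnormalized: ∫|ψ|² dx = 1.5716, and ∫ψ*·V(x)·ψ dx = 0.63305, so ⟨V⟩ = 0.63305 / 1.5716.
⟨V⟩ = 0.40282.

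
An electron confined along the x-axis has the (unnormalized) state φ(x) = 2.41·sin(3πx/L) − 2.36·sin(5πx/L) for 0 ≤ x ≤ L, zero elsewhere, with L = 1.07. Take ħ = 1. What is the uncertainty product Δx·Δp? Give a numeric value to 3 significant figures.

Δx = √(⟨x²⟩−⟨x⟩²), Δp = √(⟨p²⟩−⟨p⟩²).
On 0 ≤ x ≤ L (j ≠ l): ∫sin²(jπx/L) dx = L/2, ∫sin(jπx/L)·sin(lπx/L) dx = 0; diagonal moments ∫x·sin²(jπx/L) dx = L²/4, ∫x²·sin²(jπx/L) dx = L³·(1/6 − 1/(4j²π²)); cross terms ∫x·sin(jπx/L)·sin(lπx/L) dx = 0 for j + l even and −4jlL²/(π²(j² − l²)²) for j + l odd, ∫x²·sin(jπx/L)·sin(lπx/L) dx = (−1)^(j+l)·4jlL³/(π²(j² − l²)²); higher powers the same way via product-to-sum and parts. d²/dx² sin(jπx/L) = −(jπ/L)²·sin(jπx/L); on 0 ≤ x ≤ L, ∫sin²(jπx/L) dx = L/2 and ∫sin(jπx/L)·sin(lπx/L) dx = 0 for j ≠ l, so only diagonal terms survive in ∫|φ|² and ∫φ·φ″; ∫φ·φ′ dx = [φ²/2] between the walls = 0.
Normalization: ∫|φ|² dx = 6.0871.
⟨x⟩ = 0.53500, ⟨x²⟩ = 0.32284 ⇒ Δx = 0.19136.
⟨p⟩ = 0.0000, ⟨p²⟩ = 145.10 ⇒ Δp = 12.046.
Δx·Δp = 2.3051.

2.31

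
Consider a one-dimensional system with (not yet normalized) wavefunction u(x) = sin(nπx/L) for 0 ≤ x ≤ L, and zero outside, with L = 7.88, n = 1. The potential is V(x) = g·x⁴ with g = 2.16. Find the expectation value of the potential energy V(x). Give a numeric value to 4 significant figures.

950.1

⟨V⟩ = ∫ V(x)·|u|² dx / ∫|u|² dx.
With sin²θ = (1 − cos2θ)/2 on 0 ≤ x ≤ L: ∫sin²(nπx/L) dx = L/2, ∫x·sin²(nπx/L) dx = L²/4, ∫x²·sin²(nπx/L) dx = L³·(1/6 − 1/(4n²π²)); higher powers xᵏ the same way, integrating xᵏ·cos(2nπx/L) by parts.
State is unnormalized: ∫|u|² dx = 3.9400, and ∫u*·V(x)·u dx = 3743.3, so ⟨V⟩ = 3743.3 / 3.9400.
⟨V⟩ = 950.08.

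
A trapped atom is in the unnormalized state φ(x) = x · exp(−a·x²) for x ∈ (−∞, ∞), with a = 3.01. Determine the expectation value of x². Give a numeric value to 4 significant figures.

0.2492

⟨x²⟩ = ∫ x²·|φ|² dx / ∫|φ|² dx (integrals over the domain).
Expand each integrand as polynomial × e^(−2ax²) and use ∫x^(2j)·e^(−2ax²) dx = (2j−1)!!/(4a)^j · √(π/(2a)), odd powers → 0; here √(π/(2a)) = 0.72240.
State is unnormalized: ∫|φ|² dx = 0.060000, and ∫φ*·x²·φ dx = 0.014950, so ⟨x²⟩ = 0.014950 / 0.060000.
⟨x²⟩ = 0.24917.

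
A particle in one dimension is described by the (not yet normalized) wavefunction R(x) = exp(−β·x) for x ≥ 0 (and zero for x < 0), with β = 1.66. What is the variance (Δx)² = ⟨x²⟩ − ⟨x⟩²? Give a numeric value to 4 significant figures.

Compute ⟨x⟩ and ⟨x²⟩ separately, then (Δx)² = ⟨x²⟩ − ⟨x⟩².
Every integrand reduces to terms xʲ·e^(−2βx) on [0, ∞); use ∫₀^∞ xʲ·e^(−2βx) dx = j!/(2β)^(j+1).
Normalization: ∫|R|² dx = 0.30120.
⟨x⟩ = 0.30120 and ⟨x²⟩ = 0.18145.
(Δx)² = 0.18145 − (0.30120)² = 0.090724.

0.09072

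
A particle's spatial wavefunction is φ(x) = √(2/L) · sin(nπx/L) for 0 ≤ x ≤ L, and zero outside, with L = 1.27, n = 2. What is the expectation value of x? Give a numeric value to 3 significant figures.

0.635

⟨x⟩ = ∫ x·|φ|² dx (integrals over the domain).
With sin²θ = (1 − cos2θ)/2 on 0 ≤ x ≤ L: ∫sin²(nπx/L) dx = L/2, ∫x·sin²(nπx/L) dx = L²/4, ∫x²·sin²(nπx/L) dx = L³·(1/6 − 1/(4n²π²)); higher powers xᵏ the same way, integrating xᵏ·cos(2nπx/L) by parts.
⟨x⟩ = 0.63500.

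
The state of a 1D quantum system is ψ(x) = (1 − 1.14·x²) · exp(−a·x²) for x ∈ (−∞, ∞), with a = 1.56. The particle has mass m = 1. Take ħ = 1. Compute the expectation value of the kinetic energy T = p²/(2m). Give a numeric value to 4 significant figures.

T = −(ħ²/2m) d²/dx², so ⟨T⟩ = −(ħ²/2m) ∫ ψ*·ψ'' dx / ∫|ψ|² dx; with m = 1.
Expand each integrand as polynomial × e^(−2ax²) and use ∫x^(2j)·e^(−2ax²) dx = (2j−1)!!/(4a)^j · √(π/(2a)), odd powers → 0; here √(π/(2a)) = 1.0035. Differentiate with the product rule, d/dx e^(−ax²) = −2ax·e^(−ax²).
State is unnormalized: ∫|ψ|² dx = 0.73728, and ∫ψ*·(−ħ²/2m · ψ'') dx = 1.2515, so ⟨T⟩ = 1.2515 / 0.73728.
⟨T⟩ = 1.6975.

1.698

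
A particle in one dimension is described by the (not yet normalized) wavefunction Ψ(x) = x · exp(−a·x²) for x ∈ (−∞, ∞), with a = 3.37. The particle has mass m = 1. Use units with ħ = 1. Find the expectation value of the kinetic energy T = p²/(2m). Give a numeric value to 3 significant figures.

T = −(ħ²/2m) d²/dx², so ⟨T⟩ = −(ħ²/2m) ∫ Ψ*·Ψ'' dx / ∫|Ψ|² dx; with m = 1.
Expand each integrand as polynomial × e^(−2ax²) and use ∫x^(2j)·e^(−2ax²) dx = (2j−1)!!/(4a)^j · √(π/(2a)), odd powers → 0; here √(π/(2a)) = 0.68272. Differentiate with the product rule, d/dx e^(−ax²) = −2ax·e^(−ax²).
State is unnormalized: ∫|Ψ|² dx = 0.050647, and ∫Ψ*·(−ħ²/2m · Ψ'') dx = 0.25602, so ⟨T⟩ = 0.25602 / 0.050647.
⟨T⟩ = 5.0550.

5.06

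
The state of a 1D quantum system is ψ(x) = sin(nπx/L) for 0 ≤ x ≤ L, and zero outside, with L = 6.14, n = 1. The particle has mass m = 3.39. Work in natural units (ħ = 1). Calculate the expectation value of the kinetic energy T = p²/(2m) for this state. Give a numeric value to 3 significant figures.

0.0386

T = −(ħ²/2m) d²/dx², so ⟨T⟩ = −(ħ²/2m) ∫ ψ*·ψ'' dx / ∫|ψ|² dx; with m = 3.39.
d/dx sin(nπx/L) = (nπ/L)·cos(nπx/L) and d²/dx² sin(nπx/L) = −(nπ/L)²·sin(nπx/L); on 0 ≤ x ≤ L, ∫sin²(nπx/L) dx = L/2 and ∫sin(nπx/L)·cos(nπx/L) dx = 0.
State is unnormalized: ∫|ψ|² dx = 3.0700, and ∫ψ*·(−ħ²/2m · ψ'') dx = 0.11854, so ⟨T⟩ = 0.11854 / 3.0700.
⟨T⟩ = 0.038613.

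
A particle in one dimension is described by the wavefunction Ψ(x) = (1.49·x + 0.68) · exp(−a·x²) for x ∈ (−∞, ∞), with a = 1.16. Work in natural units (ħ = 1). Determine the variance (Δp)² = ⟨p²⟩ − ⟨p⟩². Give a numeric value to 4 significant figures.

Compute ⟨p⟩ and ⟨p²⟩ separately; (Δp)² = ⟨p²⟩ − ⟨p⟩².
Expand each integrand as polynomial × e^(−2ax²) and use ∫x^(2j)·e^(−2ax²) dx = (2j−1)!!/(4a)^j · √(π/(2a)), odd powers → 0; here √(π/(2a)) = 1.1637. Differentiate with the product rule, d/dx e^(−ax²) = −2ax·e^(−ax²).
Normalization: ∫|Ψ|² dx = 1.0949.
⟨p⟩ = 0.0000 and ⟨p²⟩ = 2.3398.
(Δp)² = 2.3398 − (0.0000)² = 2.3398.

2.340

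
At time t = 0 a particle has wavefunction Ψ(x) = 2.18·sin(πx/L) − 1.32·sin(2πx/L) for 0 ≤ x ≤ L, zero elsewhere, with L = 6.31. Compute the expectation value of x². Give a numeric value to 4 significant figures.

⟨x²⟩ = ∫ x²·|Ψ|² dx / ∫|Ψ|² dx (integrals over the domain).
On 0 ≤ x ≤ L (j ≠ l): ∫sin²(jπx/L) dx = L/2, ∫sin(jπx/L)·sin(lπx/L) dx = 0; diagonal moments ∫x·sin²(jπx/L) dx = L²/4, ∫x²·sin²(jπx/L) dx = L³·(1/6 − 1/(4j²π²)); cross terms ∫x·sin(jπx/L)·sin(lπx/L) dx = 0 for j + l even and −4jlL²/(π²(j² − l²)²) for j + l odd, ∫x²·sin(jπx/L)·sin(lπx/L) dx = (−1)^(j+l)·4jlL³/(π²(j² − l²)²); higher powers the same way via product-to-sum and parts.
State is unnormalized: ∫|Ψ|² dx = 20.491, and ∫Ψ*·x²·Ψ dx = 369.17, so ⟨x²⟩ = 369.17 / 20.491.
⟨x²⟩ = 18.016.

18.02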